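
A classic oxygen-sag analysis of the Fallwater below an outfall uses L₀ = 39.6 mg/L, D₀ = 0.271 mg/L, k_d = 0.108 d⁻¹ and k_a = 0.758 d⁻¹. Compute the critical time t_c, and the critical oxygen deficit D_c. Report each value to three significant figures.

t_c ≈ 2.93 d; D_c ≈ 4.11 mg/L

t_c = [1/(k_a−k_d)] ln[(k_a/k_d)(1 − D₀(k_a−k_d)/(k_d L₀))]
= [1/(0.758−0.108)] ln[(0.758/0.108)(1 − 0.271×0.6500/(0.108×39.6))]
= (1/0.6500) ln[7.019 × 0.9588] = 1.538 × ln(6.729) = 1.538 × 1.906 = 2.933 d.
D_c = (k_d/k_a) L₀ e^(−k_d t_c) = (0.108/0.758) × 39.6 × e^(−0.108×2.933) = 0.1425 × 39.6 × 0.7285 = 4.110 mg/L.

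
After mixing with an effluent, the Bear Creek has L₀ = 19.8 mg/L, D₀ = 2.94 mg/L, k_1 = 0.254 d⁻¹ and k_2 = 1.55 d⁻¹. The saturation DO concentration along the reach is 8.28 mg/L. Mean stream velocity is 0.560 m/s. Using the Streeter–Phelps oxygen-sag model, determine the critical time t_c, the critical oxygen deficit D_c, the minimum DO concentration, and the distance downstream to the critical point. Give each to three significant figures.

With k_2/k_1 = 6.102 and 1 − D₀(k_2−k_1)/(k_1 L₀) = 0.2424,
t_c = ln(6.102 × 0.2424) / (1.55 − 0.254) = ln(1.479) / 1.296 = 0.3914/1.296 = 0.3020 d.
D_c = (k_1/k_2) L₀ e^(−k_1 t_c) = (0.254/1.55) × 19.8 × e^(−0.254×0.3020) = 0.1639 × 19.8 × 0.9262 = 3.005 mg/L.
Minimum DO = C_s − D_c = 8.28 − 3.005 = 5.275 mg/L.
x_c = v t_c = 0.560 m/s × 0.3020 d × 86400 s/d = 14610 m ≈ 14.6 km.

t_c ≈ 0.302 d; D_c ≈ 3.01 mg/L; min DO ≈ 5.27 mg/L; x_c ≈ 14.6 km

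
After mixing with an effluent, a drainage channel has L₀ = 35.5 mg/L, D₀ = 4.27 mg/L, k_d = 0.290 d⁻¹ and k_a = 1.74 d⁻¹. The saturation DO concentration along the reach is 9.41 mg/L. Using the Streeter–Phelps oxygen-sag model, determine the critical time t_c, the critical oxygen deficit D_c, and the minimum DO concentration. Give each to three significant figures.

With k_a/k_d = 6.000 and 1 − D₀(k_a−k_d)/(k_d L₀) = 0.3986,
t_c = ln(6.000 × 0.3986) / (1.74 − 0.290) = ln(2.392) / 1.450 = 0.8719/1.450 = 0.6013 d.
L(t_c) = L₀ e^(−k_d t_c) = 35.5 × 0.8400 = 29.82 mg/L, and at the critical point k_a D_c = k_d L, so D_c = (0.290/1.74) × 29.82 = 4.970 mg/L.
Minimum DO = C_s − D_c = 9.41 − 4.970 = 4.440 mg/L.

t_c ≈ 0.601 d; D_c ≈ 4.97 mg/L; min DO ≈ 4.44 mg/L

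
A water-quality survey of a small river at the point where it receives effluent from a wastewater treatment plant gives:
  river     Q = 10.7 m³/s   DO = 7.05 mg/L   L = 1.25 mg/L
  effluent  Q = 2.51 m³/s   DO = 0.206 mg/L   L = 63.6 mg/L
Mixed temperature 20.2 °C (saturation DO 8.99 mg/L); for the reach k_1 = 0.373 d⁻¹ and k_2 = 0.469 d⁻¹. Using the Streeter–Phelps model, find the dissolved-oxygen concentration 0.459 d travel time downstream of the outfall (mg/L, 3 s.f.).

DO ≈ 4.53 mg/L

Mixed DO = (10.7×7.05 + 2.51×0.206)/(10.7+2.51) = 75.95/13.21 = 5.750 mg/L.
Mixed L₀ = (10.7×1.25 + 2.51×63.6)/(13.21) = 173.0/13.21 = 13.10 mg/L.
Initial deficit D₀ = C_s − DO₀ = 8.99 − 5.750 = 3.240 mg/L.
D(0.459) = [0.373×13.10/(0.469−0.373)](e^(−0.373×0.459) − e^(−0.469×0.459)) + 3.240 e^(−0.469×0.459)
= 50.89 × (0.8426 − 0.8063) + 3.240 × 0.8063 = 4.461 mg/L.
DO = 8.99 − 4.461 = 4.529 mg/L.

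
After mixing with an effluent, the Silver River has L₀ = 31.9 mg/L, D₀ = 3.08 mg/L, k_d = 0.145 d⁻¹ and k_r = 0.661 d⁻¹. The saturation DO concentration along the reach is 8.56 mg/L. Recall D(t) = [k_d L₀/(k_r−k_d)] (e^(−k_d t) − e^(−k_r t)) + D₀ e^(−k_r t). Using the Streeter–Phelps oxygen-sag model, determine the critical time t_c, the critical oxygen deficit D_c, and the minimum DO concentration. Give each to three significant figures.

With k_r/k_d = 4.559 and 1 − D₀(k_r−k_d)/(k_d L₀) = 0.6564,
t_c = ln(4.559 × 0.6564) / (0.661 − 0.145) = ln(2.992) / 0.5160 = 1.096/0.5160 = 2.124 d.
D_c = (k_d/k_r) L₀ e^(−k_d t_c) = (0.145/0.661) × 31.9 × e^(−0.145×2.124) = 0.2194 × 31.9 × 0.7349 = 5.143 mg/L.
Minimum DO = C_s − D_c = 8.56 − 5.143 = 3.417 mg/L.

t_c ≈ 2.12 d; D_c ≈ 5.14 mg/L; min DO ≈ 3.42 mg/L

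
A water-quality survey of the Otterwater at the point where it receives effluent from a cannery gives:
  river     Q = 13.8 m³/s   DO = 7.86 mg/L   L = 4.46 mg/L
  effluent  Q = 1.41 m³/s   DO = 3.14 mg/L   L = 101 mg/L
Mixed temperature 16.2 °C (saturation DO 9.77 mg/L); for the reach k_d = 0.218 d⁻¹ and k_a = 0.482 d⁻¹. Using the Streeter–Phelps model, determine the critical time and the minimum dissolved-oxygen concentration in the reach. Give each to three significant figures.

Mixed DO = (13.8×7.86 + 1.41×3.14)/(13.8+1.41) = 112.9/15.21 = 7.422 mg/L.
Mixed L₀ = (13.8×4.46 + 1.41×101)/(15.21) = 204.0/15.21 = 13.41 mg/L.
Initial deficit D₀ = C_s − DO₀ = 9.77 − 7.422 = 2.348 mg/L.
t_c = (1/0.2640) ln[(0.482/0.218)(1 − 2.348×0.2640/(0.218×13.41))] = 3.788 × ln(1.742) = 2.103 d.
D_c = (0.218/0.482) × 13.41 × e^(−0.218×2.103) = 0.4523 × 13.41 × 0.6323 = 3.835 mg/L.
Minimum DO = 9.77 − 3.835 = 5.935 mg/L.

t_c ≈ 2.10 d; minimum DO ≈ 5.94 mg/L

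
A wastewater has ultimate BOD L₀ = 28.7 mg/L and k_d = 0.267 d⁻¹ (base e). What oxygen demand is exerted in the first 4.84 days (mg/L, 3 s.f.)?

y ≈ 20.8 mg/L

y_t = L₀(1 − e^(−k_d t)) = 28.7 × (1 − e^(−0.267×4.84))
= 28.7 × (1 − 0.2746) = 28.7 × 0.7254 = 20.82 mg/L.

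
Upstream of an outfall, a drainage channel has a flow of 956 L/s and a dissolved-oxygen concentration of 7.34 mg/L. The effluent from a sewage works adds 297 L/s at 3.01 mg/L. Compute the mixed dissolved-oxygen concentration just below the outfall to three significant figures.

6.31 mg/L

Flow-weighted mixing: C = (Q_r C_r + Q_w C_w)/(Q_r + Q_w)
= (956×7.34 + 297×3.01)/(956 + 297) = 7911/1253 = 6.314 mg/L.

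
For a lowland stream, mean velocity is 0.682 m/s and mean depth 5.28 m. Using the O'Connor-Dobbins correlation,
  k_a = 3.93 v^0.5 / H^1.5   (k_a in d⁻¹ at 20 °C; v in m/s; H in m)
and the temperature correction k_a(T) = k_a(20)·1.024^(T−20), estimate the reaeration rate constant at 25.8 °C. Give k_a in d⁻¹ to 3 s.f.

k_a ≈ 0.307 d⁻¹

k_a(20) = 3.93 × 0.682^0.5 / 5.28^1.5 = 3.93 × 0.8258 / 12.13 = 0.2675 d⁻¹.
k_a(25.8) = 0.2675 × 1.024^(25.8−20) = 0.2675 × 1.147 = 0.3070 d⁻¹.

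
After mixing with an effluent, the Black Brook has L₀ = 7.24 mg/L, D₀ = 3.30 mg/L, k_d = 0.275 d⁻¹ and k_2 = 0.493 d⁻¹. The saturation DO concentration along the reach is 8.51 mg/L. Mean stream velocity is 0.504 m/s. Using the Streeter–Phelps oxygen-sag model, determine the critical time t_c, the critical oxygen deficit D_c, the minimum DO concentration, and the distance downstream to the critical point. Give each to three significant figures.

t_c = [1/(k_2−k_d)] ln[(k_2/k_d)(1 − D₀(k_2−k_d)/(k_d L₀))]
= [1/(0.493−0.275)] ln[(0.493/0.275)(1 − 3.30×0.2180/(0.275×7.24))]
= (1/0.2180) ln[1.793 × 0.6387] = 4.587 × ln(1.145) = 4.587 × 0.1354 = 0.6210 d.
D_c = (k_d/k_2) L₀ e^(−k_d t_c) = (0.275/0.493) × 7.24 × e^(−0.275×0.6210) = 0.5578 × 7.24 × 0.8430 = 3.405 mg/L.
Minimum DO = C_s − D_c = 8.51 − 3.405 = 5.105 mg/L.
x_c = v t_c = 0.504 m/s × 0.6210 d × 86400 s/d = 27040 m ≈ 27.0 km.

t_c ≈ 0.621 d; D_c ≈ 3.40 mg/L; min DO ≈ 5.11 mg/L; x_c ≈ 27.0 km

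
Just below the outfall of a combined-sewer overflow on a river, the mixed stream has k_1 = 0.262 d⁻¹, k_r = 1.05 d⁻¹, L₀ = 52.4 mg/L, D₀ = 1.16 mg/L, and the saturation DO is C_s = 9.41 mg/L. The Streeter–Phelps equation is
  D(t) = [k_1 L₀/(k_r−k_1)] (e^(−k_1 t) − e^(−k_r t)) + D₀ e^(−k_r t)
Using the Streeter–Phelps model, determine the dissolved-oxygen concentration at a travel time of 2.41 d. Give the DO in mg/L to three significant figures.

k_1 L₀/(k_r−k_1) = 0.262×52.4/(1.05−0.262) = 13.73/0.7880 = 17.42 mg/L.
e^(−k_1 t) = e^(−0.262×2.410) = 0.5318; e^(−k_r t) = e^(−1.05×2.410) = 0.07962.
D = 17.42 × (0.5318 − 0.07962) + 1.16 × 0.07962 = 7.879 + 0.09236 = 7.971 mg/L.
DO = C_s − D = 9.41 − 7.971 = 1.439 mg/L.

DO ≈ 1.44 mg/L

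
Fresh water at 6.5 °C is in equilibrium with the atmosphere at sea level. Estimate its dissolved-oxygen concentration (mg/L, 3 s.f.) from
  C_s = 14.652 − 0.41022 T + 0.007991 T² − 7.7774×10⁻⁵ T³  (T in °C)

C_s = 14.652 − 0.41022×6.5 + 0.007991×6.5² − 7.7774×10⁻⁵×6.5³ = 12.30 mg/L.

C_s ≈ 12.3 mg/L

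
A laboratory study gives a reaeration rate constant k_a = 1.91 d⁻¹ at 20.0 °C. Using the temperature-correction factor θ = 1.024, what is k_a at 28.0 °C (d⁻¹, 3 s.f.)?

k_a ≈ 2.31 d⁻¹

k_a(T₂) = k_a(T₁) · θ^(T₂−T₁) = 1.91 × 1.024^(28.0−20.0)
= 1.91 × 1.024^8.00 = 1.91 × 1.209 = 2.309 d⁻¹.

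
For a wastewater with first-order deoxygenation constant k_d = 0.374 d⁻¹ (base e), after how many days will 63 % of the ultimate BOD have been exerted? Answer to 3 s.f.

y/L₀ = 1 − e^(−k_d t) = 0.63 ⇒ e^(−k_d t) = 0.370
t = −ln(0.370) / 0.374 = 0.9943 / 0.374 = 2.658 d.

t ≈ 2.66 d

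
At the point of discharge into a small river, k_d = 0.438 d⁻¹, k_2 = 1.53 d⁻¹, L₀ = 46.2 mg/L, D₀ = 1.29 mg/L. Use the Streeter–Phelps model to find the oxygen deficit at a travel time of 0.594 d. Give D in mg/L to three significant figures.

k_d L₀/(k_2−k_d) = 0.438×46.2/(1.53−0.438) = 20.24/1.092 = 18.53 mg/L.
e^(−k_d t) = e^(−0.438×0.5940) = 0.7709; e^(−k_2 t) = e^(−1.53×0.5940) = 0.4030.
D = 18.53 × (0.7709 − 0.4030) + 1.29 × 0.4030 = 6.818 + 0.5199 = 7.338 mg/L.

D ≈ 7.34 mg/L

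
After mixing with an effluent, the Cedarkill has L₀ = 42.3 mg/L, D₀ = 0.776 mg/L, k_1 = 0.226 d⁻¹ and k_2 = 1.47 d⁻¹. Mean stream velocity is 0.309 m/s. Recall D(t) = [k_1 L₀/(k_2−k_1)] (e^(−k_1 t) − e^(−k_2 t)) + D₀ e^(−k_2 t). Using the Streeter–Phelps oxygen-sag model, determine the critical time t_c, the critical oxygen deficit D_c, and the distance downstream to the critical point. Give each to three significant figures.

At the critical point dD/dt = 0, so k_1 L₀ e^(−k_1 t) = k_2 D. Substituting D(t) from the Streeter–Phelps equation and solving for t gives
t_c = ln[(k_2/k_1)(1 − D₀(k_2−k_1)/(k_1 L₀))] / (k_2−k_1).
Here k_2−k_1 = 1.244 d⁻¹ and 1 − D₀(k_2−k_1)/(k_1 L₀) = 1 − 0.776×1.244/(0.226×42.3) = 0.8990, so
t_c = ln(6.504 × 0.8990) / 1.244 = 1.766 / 1.244 = 1.420 d.
D_c = (k_1/k_2) L₀ e^(−k_1 t_c) = (0.226/1.47) × 42.3 × e^(−0.226×1.420) = 0.1537 × 42.3 × 0.7255 = 4.718 mg/L.
x_c = v t_c = 0.309 m/s × 1.420 d × 86400 s/d = 37900 m ≈ 37.9 km.

t_c ≈ 1.42 d; D_c ≈ 4.72 mg/L; x_c ≈ 37.9 km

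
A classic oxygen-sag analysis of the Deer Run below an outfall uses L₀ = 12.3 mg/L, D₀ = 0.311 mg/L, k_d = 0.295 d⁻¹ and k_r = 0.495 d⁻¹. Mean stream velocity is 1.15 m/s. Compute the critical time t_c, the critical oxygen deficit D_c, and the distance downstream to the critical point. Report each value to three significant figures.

With k_r/k_d = 1.678 and 1 − D₀(k_r−k_d)/(k_d L₀) = 0.9829,
t_c = ln(1.678 × 0.9829) / (0.495 − 0.295) = ln(1.649) / 0.2000 = 0.5003/0.2000 = 2.501 d.
D_c = (k_d/k_r) L₀ e^(−k_d t_c) = (0.295/0.495) × 12.3 × e^(−0.295×2.501) = 0.5960 × 12.3 × 0.4781 = 3.505 mg/L.
x_c = v t_c = 1.15 m/s × 2.501 d × 86400 s/d = 248500 m ≈ 249 km.

t_c ≈ 2.50 d; D_c ≈ 3.50 mg/L; x_c ≈ 249 km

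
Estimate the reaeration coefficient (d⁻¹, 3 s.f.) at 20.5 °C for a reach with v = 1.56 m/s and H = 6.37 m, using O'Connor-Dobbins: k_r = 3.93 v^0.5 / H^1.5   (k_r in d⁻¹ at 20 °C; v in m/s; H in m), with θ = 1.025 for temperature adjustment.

k_r ≈ 0.309 d⁻¹

k_r(20) = 3.93 × 1.56^0.5 / 6.37^1.5 = 3.93 × 1.249 / 16.08 = 0.3053 d⁻¹.
k_r(20.5) = 0.3053 × 1.025^(20.5−20) = 0.3053 × 1.012 = 0.3091 d⁻¹.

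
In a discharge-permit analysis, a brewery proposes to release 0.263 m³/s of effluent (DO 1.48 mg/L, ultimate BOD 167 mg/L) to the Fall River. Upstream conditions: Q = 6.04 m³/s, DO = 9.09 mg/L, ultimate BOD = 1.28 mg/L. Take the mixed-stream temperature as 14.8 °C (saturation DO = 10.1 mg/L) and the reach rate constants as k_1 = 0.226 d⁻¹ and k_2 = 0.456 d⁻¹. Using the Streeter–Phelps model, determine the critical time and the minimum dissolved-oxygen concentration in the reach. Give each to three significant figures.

Mixed DO = (6.04×9.09 + 0.263×1.48)/(6.04+0.263) = 55.29/6.303 = 8.772 mg/L.
Mixed L₀ = (6.04×1.28 + 0.263×167)/(6.303) = 51.65/6.303 = 8.195 mg/L.
Initial deficit D₀ = C_s − DO₀ = 10.1 − 8.772 = 1.328 mg/L.
t_c = (1/0.2300) ln[(0.456/0.226)(1 − 1.328×0.2300/(0.226×8.195))] = 4.348 × ln(1.685) = 2.269 d.
D_c = (0.226/0.456) × 8.195 × e^(−0.226×2.269) = 0.4956 × 8.195 × 0.5989 = 2.432 mg/L.
Minimum DO = 10.1 − 2.432 = 7.668 mg/L.

t_c ≈ 2.27 d; minimum DO ≈ 7.67 mg/L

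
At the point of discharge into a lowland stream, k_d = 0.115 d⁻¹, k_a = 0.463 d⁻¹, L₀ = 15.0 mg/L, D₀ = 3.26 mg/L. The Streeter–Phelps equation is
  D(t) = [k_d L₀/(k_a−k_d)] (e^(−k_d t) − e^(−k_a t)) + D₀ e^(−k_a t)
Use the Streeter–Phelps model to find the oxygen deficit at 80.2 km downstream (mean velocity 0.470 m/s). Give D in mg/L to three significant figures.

Travel time t = x/v = 80.2 km / (0.470 m/s) = 80200 m / 0.470 m/s = 170600 s = 1.975 d.
k_d L₀/(k_a−k_d) = 0.115×15.0/(0.463−0.115) = 1.725/0.3480 = 4.957 mg/L.
e^(−k_d t) = e^(−0.115×1.975) = 0.7968; e^(−k_a t) = e^(−0.463×1.975) = 0.4008.
D = 4.957 × (0.7968 − 0.4008) + 3.26 × 0.4008 = 1.963 + 1.306 = 3.270 mg/L.

D ≈ 3.27 mg/L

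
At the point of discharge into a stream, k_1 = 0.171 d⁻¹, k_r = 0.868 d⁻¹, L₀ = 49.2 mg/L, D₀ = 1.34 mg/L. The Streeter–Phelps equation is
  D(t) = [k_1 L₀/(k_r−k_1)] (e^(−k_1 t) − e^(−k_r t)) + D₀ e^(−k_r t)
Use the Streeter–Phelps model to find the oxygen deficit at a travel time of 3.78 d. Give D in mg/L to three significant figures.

D ≈ 5.92 mg/L

k_1 L₀/(k_r−k_1) = 0.171×49.2/(0.868−0.171) = 8.413/0.6970 = 12.07 mg/L.
e^(−k_1 t) = e^(−0.171×3.780) = 0.5239; e^(−k_r t) = e^(−0.868×3.780) = 0.03759.
D = 12.07 × (0.5239 − 0.03759) + 1.34 × 0.03759 = 5.871 + 0.05037 = 5.921 mg/L.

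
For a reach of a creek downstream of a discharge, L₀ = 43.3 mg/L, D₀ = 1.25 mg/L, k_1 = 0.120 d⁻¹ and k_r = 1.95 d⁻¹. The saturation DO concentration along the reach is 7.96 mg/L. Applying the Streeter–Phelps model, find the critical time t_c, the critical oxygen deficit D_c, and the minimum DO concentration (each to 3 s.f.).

t_c ≈ 1.21 d; D_c ≈ 2.31 mg/L; min DO ≈ 5.65 mg/L

With k_r/k_1 = 16.25 and 1 − D₀(k_r−k_1)/(k_1 L₀) = 0.5598,
t_c = ln(16.25 × 0.5598) / (1.95 − 0.120) = ln(9.096) / 1.830 = 2.208/1.830 = 1.206 d.
L(t_c) = L₀ e^(−k_1 t_c) = 43.3 × 0.8652 = 37.46 mg/L, and at the critical point k_r D_c = k_1 L, so D_c = (0.120/1.95) × 37.46 = 2.305 mg/L.
Minimum DO = C_s − D_c = 7.96 − 2.305 = 5.655 mg/L.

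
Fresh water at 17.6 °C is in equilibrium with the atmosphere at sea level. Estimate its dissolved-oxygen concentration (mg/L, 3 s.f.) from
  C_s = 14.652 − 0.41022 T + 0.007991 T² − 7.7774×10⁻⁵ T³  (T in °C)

C_s = 14.652 − 0.41022×17.6 + 0.007991×17.6² − 7.7774×10⁻⁵×17.6³ = 9.483 mg/L.

C_s ≈ 9.48 mg/L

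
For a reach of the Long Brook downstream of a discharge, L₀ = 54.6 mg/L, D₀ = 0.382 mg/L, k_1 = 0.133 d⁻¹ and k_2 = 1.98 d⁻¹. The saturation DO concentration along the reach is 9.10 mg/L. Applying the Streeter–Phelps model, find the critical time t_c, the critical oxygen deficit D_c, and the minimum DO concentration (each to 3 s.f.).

t_c ≈ 1.41 d; D_c ≈ 3.04 mg/L; min DO ≈ 6.06 mg/L

With k_2/k_1 = 14.89 and 1 − D₀(k_2−k_1)/(k_1 L₀) = 0.9028,
t_c = ln(14.89 × 0.9028) / (1.98 − 0.133) = ln(13.44) / 1.847 = 2.598/1.847 = 1.407 d.
D_c = (k_1/k_2) L₀ e^(−k_1 t_c) = (0.133/1.98) × 54.6 × e^(−0.133×1.407) = 0.06717 × 54.6 × 0.8294 = 3.042 mg/L.
Minimum DO = C_s − D_c = 9.10 − 3.042 = 6.058 mg/L.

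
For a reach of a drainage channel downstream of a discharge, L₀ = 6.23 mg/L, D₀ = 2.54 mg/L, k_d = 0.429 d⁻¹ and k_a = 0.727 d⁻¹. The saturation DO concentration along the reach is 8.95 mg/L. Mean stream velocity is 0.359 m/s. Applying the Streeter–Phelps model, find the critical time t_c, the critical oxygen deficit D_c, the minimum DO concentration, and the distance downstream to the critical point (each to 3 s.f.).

t_c ≈ 0.653 d; D_c ≈ 2.78 mg/L; min DO ≈ 6.17 mg/L; x_c ≈ 20.2 km

At the critical point dD/dt = 0, so k_d L₀ e^(−k_d t) = k_a D. Substituting D(t) from the Streeter–Phelps equation and solving for t gives
t_c = ln[(k_a/k_d)(1 − D₀(k_a−k_d)/(k_d L₀))] / (k_a−k_d).
Here k_a−k_d = 0.2980 d⁻¹ and 1 − D₀(k_a−k_d)/(k_d L₀) = 1 − 2.54×0.2980/(0.429×6.23) = 0.7168, so
t_c = ln(1.695 × 0.7168) / 0.2980 = 0.1945 / 0.2980 = 0.6527 d.
L(t_c) = L₀ e^(−k_d t_c) = 6.23 × 0.7558 = 4.709 mg/L, and at the critical point k_a D_c = k_d L, so D_c = (0.429/0.727) × 4.709 = 2.778 mg/L.
Minimum DO = C_s − D_c = 8.95 − 2.778 = 6.172 mg/L.
x_c = v t_c = 0.359 m/s × 0.6527 d × 86400 s/d = 20240 m ≈ 20.2 km.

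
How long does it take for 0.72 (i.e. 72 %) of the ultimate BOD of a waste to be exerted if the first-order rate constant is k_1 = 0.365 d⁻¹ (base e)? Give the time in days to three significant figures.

t ≈ 3.49 d

y/L₀ = 1 − e^(−k_1 t) = 0.72 ⇒ e^(−k_1 t) = 0.280
t = −ln(0.280) / 0.365 = 1.273 / 0.365 = 3.488 d.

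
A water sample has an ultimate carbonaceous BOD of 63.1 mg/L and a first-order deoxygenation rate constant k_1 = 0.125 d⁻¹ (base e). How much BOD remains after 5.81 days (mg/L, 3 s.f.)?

L_t = L₀ e^(−k_1 t) = 63.1 × e^(−0.125×5.81) = 63.1 × 0.4837 = 30.52 mg/L.

L ≈ 30.5 mg/L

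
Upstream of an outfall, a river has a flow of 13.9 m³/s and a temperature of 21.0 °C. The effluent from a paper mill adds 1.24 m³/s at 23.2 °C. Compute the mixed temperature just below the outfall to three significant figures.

Flow-weighted mixing: C = (Q_r C_r + Q_w C_w)/(Q_r + Q_w)
= (13.9×21.0 + 1.24×23.2)/(13.9 + 1.24) = 320.7/15.14 = 21.18 °C.

21.2 °C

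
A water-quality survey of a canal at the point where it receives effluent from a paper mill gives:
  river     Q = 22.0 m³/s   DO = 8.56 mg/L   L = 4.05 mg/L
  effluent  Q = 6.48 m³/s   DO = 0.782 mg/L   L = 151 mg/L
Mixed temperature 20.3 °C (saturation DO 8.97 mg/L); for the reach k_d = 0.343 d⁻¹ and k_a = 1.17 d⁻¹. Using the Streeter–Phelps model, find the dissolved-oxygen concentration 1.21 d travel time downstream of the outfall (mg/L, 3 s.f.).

DO ≈ 1.95 mg/L

Mixed DO = (22.0×8.56 + 6.48×0.782)/(22.0+6.48) = 193.4/28.48 = 6.790 mg/L.
Mixed L₀ = (22.0×4.05 + 6.48×151)/(28.48) = 1068/28.48 = 37.49 mg/L.
Initial deficit D₀ = C_s − DO₀ = 8.97 − 6.790 = 2.180 mg/L.
D(1.21) = [0.343×37.49/(1.17−0.343)](e^(−0.343×1.21) − e^(−1.17×1.21)) + 2.180 e^(−1.17×1.21)
= 15.55 × (0.6603 − 0.2428) + 2.180 × 0.2428 = 7.021 mg/L.
DO = 8.97 − 7.021 = 1.949 mg/L.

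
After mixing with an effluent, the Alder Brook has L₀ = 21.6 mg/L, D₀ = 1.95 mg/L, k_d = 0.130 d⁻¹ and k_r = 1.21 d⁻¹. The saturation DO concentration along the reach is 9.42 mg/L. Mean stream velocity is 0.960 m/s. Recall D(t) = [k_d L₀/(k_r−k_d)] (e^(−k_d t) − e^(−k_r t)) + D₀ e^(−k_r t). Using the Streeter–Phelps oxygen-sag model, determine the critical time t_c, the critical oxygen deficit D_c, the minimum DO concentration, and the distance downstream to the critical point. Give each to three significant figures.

t_c ≈ 0.782 d; D_c ≈ 2.10 mg/L; min DO ≈ 7.32 mg/L; x_c ≈ 64.9 km

At the critical point dD/dt = 0, so k_d L₀ e^(−k_d t) = k_r D. Substituting D(t) from the Streeter–Phelps equation and solving for t gives
t_c = ln[(k_r/k_d)(1 − D₀(k_r−k_d)/(k_d L₀))] / (k_r−k_d).
Here k_r−k_d = 1.080 d⁻¹ and 1 − D₀(k_r−k_d)/(k_d L₀) = 1 − 1.95×1.080/(0.130×21.6) = 0.2500, so
t_c = ln(9.308 × 0.2500) / 1.080 = 0.8445 / 1.080 = 0.7820 d.
L(t_c) = L₀ e^(−k_d t_c) = 21.6 × 0.9033 = 19.51 mg/L, and at the critical point k_r D_c = k_d L, so D_c = (0.130/1.21) × 19.51 = 2.096 mg/L.
Minimum DO = C_s − D_c = 9.42 − 2.096 = 7.324 mg/L.
x_c = v t_c = 0.960 m/s × 0.7820 d × 86400 s/d = 64860 m ≈ 64.9 km.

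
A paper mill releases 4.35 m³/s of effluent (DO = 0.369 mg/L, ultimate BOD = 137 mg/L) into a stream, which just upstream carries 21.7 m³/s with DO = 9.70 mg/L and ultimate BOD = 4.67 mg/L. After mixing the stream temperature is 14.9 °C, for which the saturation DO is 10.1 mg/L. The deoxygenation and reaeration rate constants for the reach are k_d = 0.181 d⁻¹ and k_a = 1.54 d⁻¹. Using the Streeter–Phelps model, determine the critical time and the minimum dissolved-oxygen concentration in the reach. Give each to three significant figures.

Mixed DO = (21.7×9.70 + 4.35×0.369)/(21.7+4.35) = 212.1/26.05 = 8.142 mg/L.
Mixed L₀ = (21.7×4.67 + 4.35×137)/(26.05) = 697.3/26.05 = 26.77 mg/L.
Initial deficit D₀ = C_s − DO₀ = 10.1 − 8.142 = 1.958 mg/L.
t_c = (1/1.359) ln[(1.54/0.181)(1 − 1.958×1.359/(0.181×26.77))] = 0.7358 × ln(3.835) = 0.9891 d.
D_c = (0.181/1.54) × 26.77 × e^(−0.181×0.9891) = 0.1175 × 26.77 × 0.8361 = 2.630 mg/L.
Minimum DO = 10.1 − 2.630 = 7.470 mg/L.

t_c ≈ 0.989 d; minimum DO ≈ 7.47 mg/L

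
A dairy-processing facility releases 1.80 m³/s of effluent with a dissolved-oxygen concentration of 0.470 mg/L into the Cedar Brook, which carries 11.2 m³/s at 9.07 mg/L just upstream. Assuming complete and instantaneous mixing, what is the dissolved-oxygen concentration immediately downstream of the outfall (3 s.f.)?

Flow-weighted mixing: C = (Q_r C_r + Q_w C_w)/(Q_r + Q_w)
= (11.2×9.07 + 1.80×0.470)/(11.2 + 1.80) = 102.4/13.00 = 7.879 mg/L.

7.88 mg/L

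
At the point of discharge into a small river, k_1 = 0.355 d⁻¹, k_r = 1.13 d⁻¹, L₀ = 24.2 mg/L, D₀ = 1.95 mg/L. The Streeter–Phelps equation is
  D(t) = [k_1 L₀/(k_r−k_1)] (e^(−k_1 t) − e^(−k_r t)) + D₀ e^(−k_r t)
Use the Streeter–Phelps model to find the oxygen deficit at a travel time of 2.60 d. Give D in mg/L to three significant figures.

D ≈ 3.92 mg/L

k_1 L₀/(k_r−k_1) = 0.355×24.2/(1.13−0.355) = 8.591/0.7750 = 11.09 mg/L.
e^(−k_1 t) = e^(−0.355×2.600) = 0.3973; e^(−k_r t) = e^(−1.13×2.600) = 0.05297.
D = 11.09 × (0.3973 − 0.05297) + 1.95 × 0.05297 = 3.817 + 0.1033 = 3.921 mg/L.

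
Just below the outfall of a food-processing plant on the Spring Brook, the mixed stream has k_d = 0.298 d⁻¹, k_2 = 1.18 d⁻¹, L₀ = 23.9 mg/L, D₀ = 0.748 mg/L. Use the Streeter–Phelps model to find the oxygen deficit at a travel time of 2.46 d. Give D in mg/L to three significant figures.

D ≈ 3.48 mg/L

k_d L₀/(k_2−k_d) = 0.298×23.9/(1.18−0.298) = 7.122/0.8820 = 8.075 mg/L.
e^(−k_d t) = e^(−0.298×2.460) = 0.4804; e^(−k_2 t) = e^(−1.18×2.460) = 0.05487.
D = 8.075 × (0.4804 − 0.05487) + 0.748 × 0.05487 = 3.436 + 0.04104 = 3.477 mg/L.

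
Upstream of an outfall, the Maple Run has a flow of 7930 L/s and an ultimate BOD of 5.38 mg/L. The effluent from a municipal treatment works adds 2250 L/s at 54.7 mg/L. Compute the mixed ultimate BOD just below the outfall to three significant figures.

16.3 mg/L

Flow-weighted mixing: C = (Q_r C_r + Q_w C_w)/(Q_r + Q_w)
= (7930×5.38 + 2250×54.7)/(7930 + 2250) = 165700/10180 = 16.28 mg/L.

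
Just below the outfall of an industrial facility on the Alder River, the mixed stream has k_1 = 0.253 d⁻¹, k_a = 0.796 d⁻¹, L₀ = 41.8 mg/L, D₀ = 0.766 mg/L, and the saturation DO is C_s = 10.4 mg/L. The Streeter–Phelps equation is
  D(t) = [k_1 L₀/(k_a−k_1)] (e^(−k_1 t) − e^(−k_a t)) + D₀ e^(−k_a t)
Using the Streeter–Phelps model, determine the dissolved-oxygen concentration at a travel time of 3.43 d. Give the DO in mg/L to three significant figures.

k_1 L₀/(k_a−k_1) = 0.253×41.8/(0.796−0.253) = 10.58/0.5430 = 19.48 mg/L.
e^(−k_1 t) = e^(−0.253×3.430) = 0.4199; e^(−k_a t) = e^(−0.796×3.430) = 0.06520.
D = 19.48 × (0.4199 − 0.06520) + 0.766 × 0.06520 = 6.908 + 0.04994 = 6.958 mg/L.
DO = C_s − D = 10.4 − 6.958 = 3.442 mg/L.

DO ≈ 3.44 mg/L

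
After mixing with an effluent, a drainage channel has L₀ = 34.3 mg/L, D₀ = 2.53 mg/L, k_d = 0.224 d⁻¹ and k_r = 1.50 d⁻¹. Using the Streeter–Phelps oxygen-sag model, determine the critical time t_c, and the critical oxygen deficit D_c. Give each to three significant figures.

t_c ≈ 1.06 d; D_c ≈ 4.04 mg/L

t_c = [1/(k_r−k_d)] ln[(k_r/k_d)(1 − D₀(k_r−k_d)/(k_d L₀))]
= [1/(1.50−0.224)] ln[(1.50/0.224)(1 − 2.53×1.276/(0.224×34.3))]
= (1/1.276) ln[6.696 × 0.5798] = 0.7837 × ln(3.883) = 0.7837 × 1.357 = 1.063 d.
L(t_c) = L₀ e^(−k_d t_c) = 34.3 × 0.7881 = 27.03 mg/L, and at the critical point k_r D_c = k_d L, so D_c = (0.224/1.50) × 27.03 = 4.037 mg/L.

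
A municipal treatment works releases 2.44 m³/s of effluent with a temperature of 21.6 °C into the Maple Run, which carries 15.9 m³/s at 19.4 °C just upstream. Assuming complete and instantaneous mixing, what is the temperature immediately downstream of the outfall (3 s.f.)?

Flow-weighted mixing: C = (Q_r C_r + Q_w C_w)/(Q_r + Q_w)
= (15.9×19.4 + 2.44×21.6)/(15.9 + 2.44) = 361.2/18.34 = 19.69 °C.

19.7 °C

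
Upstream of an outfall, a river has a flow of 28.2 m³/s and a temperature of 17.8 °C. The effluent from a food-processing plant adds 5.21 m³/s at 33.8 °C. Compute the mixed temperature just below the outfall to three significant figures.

Flow-weighted mixing: C = (Q_r C_r + Q_w C_w)/(Q_r + Q_w)
= (28.2×17.8 + 5.21×33.8)/(28.2 + 5.21) = 678.1/33.41 = 20.30 °C.

20.3 °C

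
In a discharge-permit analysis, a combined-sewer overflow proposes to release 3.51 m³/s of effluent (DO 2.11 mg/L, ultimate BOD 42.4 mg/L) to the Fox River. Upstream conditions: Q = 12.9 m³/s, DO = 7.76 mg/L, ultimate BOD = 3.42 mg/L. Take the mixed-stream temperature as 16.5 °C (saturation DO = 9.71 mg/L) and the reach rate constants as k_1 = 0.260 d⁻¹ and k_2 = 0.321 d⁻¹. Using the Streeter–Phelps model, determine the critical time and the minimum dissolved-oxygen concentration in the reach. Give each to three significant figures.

Mixed DO = (12.9×7.76 + 3.51×2.11)/(12.9+3.51) = 107.5/16.41 = 6.551 mg/L.
Mixed L₀ = (12.9×3.42 + 3.51×42.4)/(16.41) = 192.9/16.41 = 11.76 mg/L.
Initial deficit D₀ = C_s − DO₀ = 9.71 − 6.551 = 3.159 mg/L.
t_c = (1/0.06100) ln[(0.321/0.260)(1 − 3.159×0.06100/(0.260×11.76))] = 16.39 × ln(1.157) = 2.388 d.
D_c = (0.260/0.321) × 11.76 × e^(−0.260×2.388) = 0.8100 × 11.76 × 0.5375 = 5.119 mg/L.
Minimum DO = 9.71 − 5.119 = 4.591 mg/L.

t_c ≈ 2.39 d; minimum DO ≈ 4.59 mg/L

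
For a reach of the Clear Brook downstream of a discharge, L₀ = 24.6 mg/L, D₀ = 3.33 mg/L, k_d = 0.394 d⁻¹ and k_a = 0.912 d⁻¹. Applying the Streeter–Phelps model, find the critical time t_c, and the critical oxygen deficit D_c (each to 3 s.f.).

t_c = [1/(k_a−k_d)] ln[(k_a/k_d)(1 − D₀(k_a−k_d)/(k_d L₀))]
= [1/(0.912−0.394)] ln[(0.912/0.394)(1 − 3.33×0.5180/(0.394×24.6))]
= (1/0.5180) ln[2.315 × 0.8220] = 1.931 × ln(1.903) = 1.931 × 0.6433 = 1.242 d.
L(t_c) = L₀ e^(−k_d t_c) = 24.6 × 0.6130 = 15.08 mg/L, and at the critical point k_a D_c = k_d L, so D_c = (0.394/0.912) × 15.08 = 6.515 mg/L.

t_c ≈ 1.24 d; D_c ≈ 6.52 mg/L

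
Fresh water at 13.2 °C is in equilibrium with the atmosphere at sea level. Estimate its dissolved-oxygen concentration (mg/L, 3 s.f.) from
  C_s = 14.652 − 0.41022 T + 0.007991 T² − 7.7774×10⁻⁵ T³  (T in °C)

C_s = 14.652 − 0.41022×13.2 + 0.007991×13.2² − 7.7774×10⁻⁵×13.2³ = 10.45 mg/L.

C_s ≈ 10.5 mg/L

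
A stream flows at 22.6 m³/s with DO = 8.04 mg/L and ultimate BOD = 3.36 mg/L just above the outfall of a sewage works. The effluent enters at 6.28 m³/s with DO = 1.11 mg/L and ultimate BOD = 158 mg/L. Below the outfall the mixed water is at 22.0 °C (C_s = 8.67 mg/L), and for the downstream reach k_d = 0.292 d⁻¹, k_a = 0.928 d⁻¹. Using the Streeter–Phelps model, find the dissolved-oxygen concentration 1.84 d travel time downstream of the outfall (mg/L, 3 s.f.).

Mixed DO = (22.6×8.04 + 6.28×1.11)/(22.6+6.28) = 188.7/28.88 = 6.533 mg/L.
Mixed L₀ = (22.6×3.36 + 6.28×158)/(28.88) = 1068/28.88 = 36.99 mg/L.
Initial deficit D₀ = C_s − DO₀ = 8.67 − 6.533 = 2.137 mg/L.
D(1.84) = [0.292×36.99/(0.928−0.292)](e^(−0.292×1.84) − e^(−0.928×1.84)) + 2.137 e^(−0.928×1.84)
= 16.98 × (0.5843 − 0.1813) + 2.137 × 0.1813 = 7.231 mg/L.
DO = 8.67 − 7.231 = 1.439 mg/L.

DO ≈ 1.44 mg/L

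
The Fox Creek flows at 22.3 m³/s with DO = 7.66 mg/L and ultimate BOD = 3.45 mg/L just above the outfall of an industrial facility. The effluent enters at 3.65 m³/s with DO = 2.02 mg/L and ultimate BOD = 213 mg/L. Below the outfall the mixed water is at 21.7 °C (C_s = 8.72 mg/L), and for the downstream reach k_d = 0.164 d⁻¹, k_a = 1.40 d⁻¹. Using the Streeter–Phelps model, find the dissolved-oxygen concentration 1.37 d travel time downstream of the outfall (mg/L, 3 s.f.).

DO ≈ 5.60 mg/L

Mixed DO = (22.3×7.66 + 3.65×2.02)/(22.3+3.65) = 178.2/25.95 = 6.867 mg/L.
Mixed L₀ = (22.3×3.45 + 3.65×213)/(25.95) = 854.4/25.95 = 32.92 mg/L.
Initial deficit D₀ = C_s − DO₀ = 8.72 − 6.867 = 1.853 mg/L.
D(1.37) = [0.164×32.92/(1.40−0.164)](e^(−0.164×1.37) − e^(−1.40×1.37)) + 1.853 e^(−1.40×1.37)
= 4.369 × (0.7988 − 0.1469) + 1.853 × 0.1469 = 3.120 mg/L.
DO = 8.72 − 3.120 = 5.600 mg/L.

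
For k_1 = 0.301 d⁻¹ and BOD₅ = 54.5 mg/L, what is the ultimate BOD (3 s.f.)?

BOD₅ = L₀(1 − e^(−5k_1)) ⇒ L₀ = BOD₅ / (1 − e^(−5×0.301))
= 54.5 / (1 − 0.2220) = 54.5 / 0.7780 = 70.05 mg/L.

L₀ ≈ 70.1 mg/L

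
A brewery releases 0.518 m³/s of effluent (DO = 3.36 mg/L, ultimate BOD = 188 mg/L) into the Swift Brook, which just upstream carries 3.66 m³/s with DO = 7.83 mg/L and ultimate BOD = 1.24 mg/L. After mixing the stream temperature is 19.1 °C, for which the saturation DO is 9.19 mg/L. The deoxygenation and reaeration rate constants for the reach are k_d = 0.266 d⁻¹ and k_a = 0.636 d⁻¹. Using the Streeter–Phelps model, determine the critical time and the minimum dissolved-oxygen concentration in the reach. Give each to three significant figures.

t_c ≈ 2.04 d; minimum DO ≈ 3.27 mg/L

Mixed DO = (3.66×7.83 + 0.518×3.36)/(3.66+0.518) = 30.40/4.178 = 7.276 mg/L.
Mixed L₀ = (3.66×1.24 + 0.518×188)/(4.178) = 101.9/4.178 = 24.40 mg/L.
Initial deficit D₀ = C_s − DO₀ = 9.19 − 7.276 = 1.914 mg/L.
t_c = (1/0.3700) ln[(0.636/0.266)(1 − 1.914×0.3700/(0.266×24.40))] = 2.703 × ln(2.130) = 2.044 d.
D_c = (0.266/0.636) × 24.40 × e^(−0.266×2.044) = 0.4182 × 24.40 × 0.5807 = 5.924 mg/L.
Minimum DO = 9.19 − 5.924 = 3.266 mg/L.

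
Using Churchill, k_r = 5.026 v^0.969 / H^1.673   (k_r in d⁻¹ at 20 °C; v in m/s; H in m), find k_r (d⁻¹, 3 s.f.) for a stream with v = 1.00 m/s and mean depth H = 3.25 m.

k_r ≈ 0.700 d⁻¹

k_r = 5.026 × 1.00^0.969 / 3.25^1.673 = 5.026 × 1.000 / 7.184 = 0.6996 d⁻¹.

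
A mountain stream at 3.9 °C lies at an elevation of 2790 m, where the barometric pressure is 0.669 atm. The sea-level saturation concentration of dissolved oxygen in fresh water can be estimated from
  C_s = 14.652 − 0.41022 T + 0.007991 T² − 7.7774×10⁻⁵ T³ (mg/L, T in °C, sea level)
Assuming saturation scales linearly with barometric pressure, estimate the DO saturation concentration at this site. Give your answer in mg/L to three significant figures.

At sea level: C_s = 14.652 − 0.41022×3.9 + 0.007991×3.9² − 7.7774×10⁻⁵×3.9³ = 13.17 mg/L.
Pressure correction: C_s' = 13.17 × 0.669 = 8.810 mg/L.

C_s ≈ 8.81 mg/L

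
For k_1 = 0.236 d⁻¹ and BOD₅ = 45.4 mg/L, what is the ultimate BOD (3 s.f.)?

BOD₅ = L₀(1 − e^(−5k_1)) ⇒ L₀ = BOD₅ / (1 − e^(−5×0.236))
= 45.4 / (1 − 0.3073) = 45.4 / 0.6927 = 65.54 mg/L.

L₀ ≈ 65.5 mg/L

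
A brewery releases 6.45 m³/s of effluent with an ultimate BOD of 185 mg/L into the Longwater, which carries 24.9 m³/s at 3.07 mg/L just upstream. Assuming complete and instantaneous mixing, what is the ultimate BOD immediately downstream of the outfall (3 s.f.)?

40.5 mg/L

Flow-weighted mixing: C = (Q_r C_r + Q_w C_w)/(Q_r + Q_w)
= (24.9×3.07 + 6.45×185)/(24.9 + 6.45) = 1270/31.35 = 40.50 mg/L.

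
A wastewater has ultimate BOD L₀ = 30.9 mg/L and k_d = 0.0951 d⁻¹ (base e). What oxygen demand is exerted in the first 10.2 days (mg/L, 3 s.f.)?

y_t = L₀(1 − e^(−k_d t)) = 30.9 × (1 − e^(−0.0951×10.2))
= 30.9 × (1 − 0.3791) = 30.9 × 0.6209 = 19.19 mg/L.

y ≈ 19.2 mg/L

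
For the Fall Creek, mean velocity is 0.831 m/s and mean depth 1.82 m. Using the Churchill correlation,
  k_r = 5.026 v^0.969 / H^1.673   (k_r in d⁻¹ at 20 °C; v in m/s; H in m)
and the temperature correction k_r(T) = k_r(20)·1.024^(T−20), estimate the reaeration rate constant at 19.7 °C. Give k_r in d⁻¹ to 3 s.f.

k_r(20) = 5.026 × 0.831^0.969 / 1.82^1.673 = 5.026 × 0.8358 / 2.723 = 1.542 d⁻¹.
k_r(19.7) = 1.542 × 1.024^(19.7−20) = 1.542 × 0.9929 = 1.532 d⁻¹.

k_r ≈ 1.53 d⁻¹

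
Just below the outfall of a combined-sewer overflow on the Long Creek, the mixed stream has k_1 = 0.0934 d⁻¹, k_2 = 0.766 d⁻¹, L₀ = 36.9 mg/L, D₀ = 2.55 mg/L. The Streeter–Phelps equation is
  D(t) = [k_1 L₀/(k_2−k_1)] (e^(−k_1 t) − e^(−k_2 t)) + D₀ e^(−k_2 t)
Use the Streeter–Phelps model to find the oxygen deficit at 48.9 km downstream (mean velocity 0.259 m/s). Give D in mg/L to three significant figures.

Travel time t = x/v = 48.9 km / (0.259 m/s) = 48900 m / 0.259 m/s = 188800 s = 2.185 d.
k_1 L₀/(k_2−k_1) = 0.0934×36.9/(0.766−0.0934) = 3.446/0.6726 = 5.124 mg/L.
e^(−k_1 t) = e^(−0.0934×2.185) = 0.8154; e^(−k_2 t) = e^(−0.766×2.185) = 0.1875.
D = 5.124 × (0.8154 − 0.1875) + 2.55 × 0.1875 = 3.217 + 0.4782 = 3.695 mg/L.

D ≈ 3.70 mg/L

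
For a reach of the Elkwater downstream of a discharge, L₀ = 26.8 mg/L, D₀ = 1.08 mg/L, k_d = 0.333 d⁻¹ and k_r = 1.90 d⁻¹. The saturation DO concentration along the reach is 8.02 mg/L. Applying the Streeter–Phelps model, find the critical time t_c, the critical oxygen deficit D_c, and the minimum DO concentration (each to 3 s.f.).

With k_r/k_d = 5.706 and 1 − D₀(k_r−k_d)/(k_d L₀) = 0.8104,
t_c = ln(5.706 × 0.8104) / (1.90 − 0.333) = ln(4.624) / 1.567 = 1.531/1.567 = 0.9772 d.
L(t_c) = L₀ e^(−k_d t_c) = 26.8 × 0.7222 = 19.36 mg/L, and at the critical point k_r D_c = k_d L, so D_c = (0.333/1.90) × 19.36 = 3.392 mg/L.
Minimum DO = C_s − D_c = 8.02 − 3.392 = 4.628 mg/L.

t_c ≈ 0.977 d; D_c ≈ 3.39 mg/L; min DO ≈ 4.63 mg/L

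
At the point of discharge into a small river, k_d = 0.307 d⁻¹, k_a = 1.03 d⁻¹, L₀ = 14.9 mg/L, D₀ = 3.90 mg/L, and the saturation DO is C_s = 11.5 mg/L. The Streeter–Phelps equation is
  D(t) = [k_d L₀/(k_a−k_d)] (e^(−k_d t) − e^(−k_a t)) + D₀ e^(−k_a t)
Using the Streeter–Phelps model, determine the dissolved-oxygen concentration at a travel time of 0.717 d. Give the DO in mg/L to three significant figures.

k_d L₀/(k_a−k_d) = 0.307×14.9/(1.03−0.307) = 4.574/0.7230 = 6.327 mg/L.
e^(−k_d t) = e^(−0.307×0.7170) = 0.8024; e^(−k_a t) = e^(−1.03×0.7170) = 0.4778.
D = 6.327 × (0.8024 − 0.4778) + 3.90 × 0.4778 = 2.054 + 1.864 = 3.917 mg/L.
DO = C_s − D = 11.5 − 3.917 = 7.583 mg/L.

DO ≈ 7.58 mg/L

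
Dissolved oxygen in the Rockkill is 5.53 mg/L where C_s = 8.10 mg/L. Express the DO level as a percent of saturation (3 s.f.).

68.3 % saturation

% saturation = C/C_s × 100 = 5.53/8.10 × 100 = 68.3 %.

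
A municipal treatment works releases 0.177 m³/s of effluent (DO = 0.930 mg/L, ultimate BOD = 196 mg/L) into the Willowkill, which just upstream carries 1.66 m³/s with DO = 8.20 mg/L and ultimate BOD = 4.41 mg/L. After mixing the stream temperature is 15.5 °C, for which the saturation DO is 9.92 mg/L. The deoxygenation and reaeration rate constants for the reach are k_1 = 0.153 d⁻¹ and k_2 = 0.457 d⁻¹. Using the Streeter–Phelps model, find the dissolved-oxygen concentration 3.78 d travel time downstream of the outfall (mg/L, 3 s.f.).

Mixed DO = (1.66×8.20 + 0.177×0.930)/(1.66+0.177) = 13.78/1.837 = 7.500 mg/L.
Mixed L₀ = (1.66×4.41 + 0.177×196)/(1.837) = 42.01/1.837 = 22.87 mg/L.
Initial deficit D₀ = C_s − DO₀ = 9.92 − 7.500 = 2.420 mg/L.
D(3.78) = [0.153×22.87/(0.457−0.153)](e^(−0.153×3.78) − e^(−0.457×3.78)) + 2.420 e^(−0.457×3.78)
= 11.51 × (0.5608 − 0.1777) + 2.420 × 0.1777 = 4.840 mg/L.
DO = 9.92 − 4.840 = 5.080 mg/L.

DO ≈ 5.08 mg/L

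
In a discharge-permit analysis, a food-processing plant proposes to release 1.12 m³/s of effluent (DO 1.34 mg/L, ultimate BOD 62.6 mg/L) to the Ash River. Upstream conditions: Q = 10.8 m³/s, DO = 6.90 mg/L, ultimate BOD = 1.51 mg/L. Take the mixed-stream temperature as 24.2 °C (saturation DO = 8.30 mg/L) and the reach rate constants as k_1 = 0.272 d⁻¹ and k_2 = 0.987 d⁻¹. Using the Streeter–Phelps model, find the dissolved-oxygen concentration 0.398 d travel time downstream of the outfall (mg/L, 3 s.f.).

Mixed DO = (10.8×6.90 + 1.12×1.34)/(10.8+1.12) = 76.02/11.92 = 6.378 mg/L.
Mixed L₀ = (10.8×1.51 + 1.12×62.6)/(11.92) = 86.42/11.92 = 7.250 mg/L.
Initial deficit D₀ = C_s − DO₀ = 8.30 − 6.378 = 1.922 mg/L.
D(0.398) = [0.272×7.250/(0.987−0.272)](e^(−0.272×0.398) − e^(−0.987×0.398)) + 1.922 e^(−0.987×0.398)
= 2.758 × (0.8974 − 0.6751) + 1.922 × 0.6751 = 1.911 mg/L.
DO = 8.30 − 1.911 = 6.389 mg/L.

DO ≈ 6.39 mg/L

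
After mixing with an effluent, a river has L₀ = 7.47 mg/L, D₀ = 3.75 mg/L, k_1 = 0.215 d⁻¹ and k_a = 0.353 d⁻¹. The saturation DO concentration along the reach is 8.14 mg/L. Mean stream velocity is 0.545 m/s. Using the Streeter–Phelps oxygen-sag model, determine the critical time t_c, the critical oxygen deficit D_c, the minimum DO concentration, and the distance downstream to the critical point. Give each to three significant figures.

t_c = [1/(k_a−k_1)] ln[(k_a/k_1)(1 − D₀(k_a−k_1)/(k_1 L₀))]
= [1/(0.353−0.215)] ln[(0.353/0.215)(1 − 3.75×0.1380/(0.215×7.47))]
= (1/0.1380) ln[1.642 × 0.6778] = 7.246 × ln(1.113) = 7.246 × 0.1069 = 0.7746 d.
D_c = (k_1/k_a) L₀ e^(−k_1 t_c) = (0.215/0.353) × 7.47 × e^(−0.215×0.7746) = 0.6091 × 7.47 × 0.8466 = 3.852 mg/L.
Minimum DO = C_s − D_c = 8.14 − 3.852 = 4.288 mg/L.
x_c = v t_c = 0.545 m/s × 0.7746 d × 86400 s/d = 36480 m ≈ 36.5 km.

t_c ≈ 0.775 d; D_c ≈ 3.85 mg/L; min DO ≈ 4.29 mg/L; x_c ≈ 36.5 km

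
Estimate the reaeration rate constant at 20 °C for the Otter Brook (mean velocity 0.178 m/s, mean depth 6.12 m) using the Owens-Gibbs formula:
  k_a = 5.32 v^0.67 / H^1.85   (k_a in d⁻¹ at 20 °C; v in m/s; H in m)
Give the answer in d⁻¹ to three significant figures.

k_a = 5.32 × 0.178^0.67 / 6.12^1.85 = 5.32 × 0.3146 / 28.54 = 0.05864 d⁻¹.

k_a ≈ 0.0586 d⁻¹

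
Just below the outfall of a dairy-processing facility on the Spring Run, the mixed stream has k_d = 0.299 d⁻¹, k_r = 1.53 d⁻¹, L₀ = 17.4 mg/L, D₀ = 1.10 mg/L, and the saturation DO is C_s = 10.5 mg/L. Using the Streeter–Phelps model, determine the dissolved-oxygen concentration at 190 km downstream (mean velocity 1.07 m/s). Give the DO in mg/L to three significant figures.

DO ≈ 8.35 mg/L

Travel time t = x/v = 190 km / (1.07 m/s) = 190000 m / 1.07 m/s = 177600 s = 2.055 d.
k_d L₀/(k_r−k_d) = 0.299×17.4/(1.53−0.299) = 5.203/1.231 = 4.226 mg/L.
e^(−k_d t) = e^(−0.299×2.055) = 0.5409; e^(−k_r t) = e^(−1.53×2.055) = 0.04309.
D = 4.226 × (0.5409 − 0.04309) + 1.10 × 0.04309 = 2.104 + 0.04740 = 2.151 mg/L.
DO = C_s − D = 10.5 − 2.151 = 8.349 mg/L.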